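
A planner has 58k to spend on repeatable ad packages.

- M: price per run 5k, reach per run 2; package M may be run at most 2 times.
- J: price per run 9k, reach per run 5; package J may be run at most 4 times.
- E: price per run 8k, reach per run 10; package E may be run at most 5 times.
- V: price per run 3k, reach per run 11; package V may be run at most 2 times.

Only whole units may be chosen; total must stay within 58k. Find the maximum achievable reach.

V has the best ratio (11/3); taking only V gives at most 2×11 = 22 (stopped by the supply cap of 2).
Mixing does better — 1×J, 5×E, and 2×V: price 55 ≤ 58, reach 1·5 + 5·10 + 2·11 = 77.

77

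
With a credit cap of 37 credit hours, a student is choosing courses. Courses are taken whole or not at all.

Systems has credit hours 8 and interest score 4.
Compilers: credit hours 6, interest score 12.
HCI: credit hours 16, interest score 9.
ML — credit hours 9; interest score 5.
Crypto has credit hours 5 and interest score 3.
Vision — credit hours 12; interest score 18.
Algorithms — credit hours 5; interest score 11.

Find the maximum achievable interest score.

49

Take Compilers, ML, Crypto, Vision, and Algorithms: credit hours 6 + 9 + 5 + 12 + 5 = 37 ≤ 37, interest score 12 + 5 + 3 + 18 + 11 = 49.
No other feasible combination does better.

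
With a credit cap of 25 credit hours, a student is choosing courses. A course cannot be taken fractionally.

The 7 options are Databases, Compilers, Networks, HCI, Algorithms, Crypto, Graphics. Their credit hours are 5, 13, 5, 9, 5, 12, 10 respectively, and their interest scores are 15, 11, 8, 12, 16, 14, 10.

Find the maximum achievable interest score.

Databases + Networks + Algorithms + Graphics: credit hours 5 + 5 + 5 + 10 = 25 ≤ 25, interest score 15 + 8 + 16 + 10 = 49.
Databases + Networks + HCI + Algorithms: credit hours 5 + 5 + 9 + 5 = 24 ≤ 25, interest score 15 + 8 + 12 + 16 = 51.
Best is Databases, Networks, HCI, and Algorithms with total interest score 51.

51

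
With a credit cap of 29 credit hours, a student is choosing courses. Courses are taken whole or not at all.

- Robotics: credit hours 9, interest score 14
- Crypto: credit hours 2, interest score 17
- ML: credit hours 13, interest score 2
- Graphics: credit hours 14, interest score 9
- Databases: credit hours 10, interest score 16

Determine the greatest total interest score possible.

47

This is a 0-1 knapsack instance.
Allowing fractional choices, the relaxed optimum would be about 52.1, but courses are indivisible.
Robotics + Crypto + Databases: credit hours 9 + 2 + 10 = 21 ≤ 29, interest score 14 + 17 + 16 = 47.
Crypto + Graphics + Databases: credit hours 2 + 14 + 10 = 26 ≤ 29, interest score 17 + 9 + 16 = 42.
Best is Robotics, Crypto, and Databases with total interest score 47.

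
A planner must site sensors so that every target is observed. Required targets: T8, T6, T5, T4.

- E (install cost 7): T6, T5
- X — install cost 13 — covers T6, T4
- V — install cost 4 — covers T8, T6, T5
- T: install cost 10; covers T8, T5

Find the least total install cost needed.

Choose X and V: together they cover T8, T6, T5, T4 — every target.
Total install cost: 13 + 4 = 17.
No cover costs less than 17.

17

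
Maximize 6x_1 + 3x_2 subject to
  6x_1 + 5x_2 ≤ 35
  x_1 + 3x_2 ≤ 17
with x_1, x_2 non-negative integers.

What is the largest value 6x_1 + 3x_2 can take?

(x_1,x_2)=(5,1): 6·5+5·1=35≤35, 1·5+3·1=8≤17, objective 33.
(x_1,x_2)=(4,2): 6·4+5·2=34≤35, 1·4+3·2=10≤17, objective 30.
(x_1,x_2)=(5,0): 6·5+5·0=30≤35, 1·5+3·0=5≤17, objective 30.
Maximum is 33 at (x_1,x_2)=(5,1).

33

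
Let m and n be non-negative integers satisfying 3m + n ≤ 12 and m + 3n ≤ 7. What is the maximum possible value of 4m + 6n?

18

(m,n)=(3,1): 3·3+1·1=10≤12, 1·3+3·1=6≤7, objective 18.
(m,n)=(4,0): 3·4+1·0=12≤12, 1·4+3·0=4≤7, objective 16.
(m,n)=(2,1): 3·2+1·1=7≤12, 1·2+3·1=5≤7, objective 14.
The best lattice point is (3,1), giving 18.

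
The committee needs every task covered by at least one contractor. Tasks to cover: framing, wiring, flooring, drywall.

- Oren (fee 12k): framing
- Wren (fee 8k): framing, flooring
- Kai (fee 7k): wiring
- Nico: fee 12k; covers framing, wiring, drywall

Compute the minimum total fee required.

Choose Wren and Nico: together they cover framing, wiring, flooring, drywall — every task.
Total fee: 8 + 12 = 20.
No cover costs less than 20.

20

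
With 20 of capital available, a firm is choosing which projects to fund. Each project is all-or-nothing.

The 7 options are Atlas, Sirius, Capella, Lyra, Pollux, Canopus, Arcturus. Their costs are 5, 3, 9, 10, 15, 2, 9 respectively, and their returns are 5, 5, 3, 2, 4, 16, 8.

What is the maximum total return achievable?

Atlas + Sirius + Canopus + Arcturus: cost 5 + 3 + 2 + 9 = 19 ≤ 20, return 5 + 5 + 16 + 8 = 34.
Sirius + Canopus + Arcturus: cost 3 + 2 + 9 = 14 ≤ 20, return 5 + 16 + 8 = 29.
Best is Atlas, Sirius, Canopus, and Arcturus with total return 34.

34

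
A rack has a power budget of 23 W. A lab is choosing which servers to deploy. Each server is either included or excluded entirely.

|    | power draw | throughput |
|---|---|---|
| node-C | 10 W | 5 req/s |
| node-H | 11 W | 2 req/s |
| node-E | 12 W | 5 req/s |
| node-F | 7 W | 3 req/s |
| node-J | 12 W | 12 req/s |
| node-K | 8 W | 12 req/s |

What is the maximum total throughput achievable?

node-E + node-K: power draw 12 + 8 = 20 ≤ 23, throughput 5 + 12 = 17.
node-C + node-K: power draw 10 + 8 = 18 ≤ 23, throughput 5 + 12 = 17.
node-J + node-K: power draw 12 + 8 = 20 ≤ 23, throughput 12 + 12 = 24.
Best is node-J and node-K with total throughput 24.

24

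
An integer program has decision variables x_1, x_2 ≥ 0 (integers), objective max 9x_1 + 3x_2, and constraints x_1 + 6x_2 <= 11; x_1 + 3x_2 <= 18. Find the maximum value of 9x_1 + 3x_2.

(x_1,x_2)=(11,0): 1·11+6·0=11≤11, 1·11+3·0=11≤18, objective 99.
(x_1,x_2)=(10,0): 1·10+6·0=10≤11, 1·10+3·0=10≤18, objective 90.
Maximum is 99 at (x_1,x_2)=(11,0).

99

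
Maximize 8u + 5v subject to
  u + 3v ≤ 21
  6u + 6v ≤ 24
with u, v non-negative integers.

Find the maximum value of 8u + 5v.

(u,v)=(4,0): 1·4+3·0=4≤21, 6·4+6·0=24≤24, objective 32.
(u,v)=(3,1): 1·3+3·1=6≤21, 6·3+6·1=24≤24, objective 29.
The best lattice point is (4,0), giving 32.

32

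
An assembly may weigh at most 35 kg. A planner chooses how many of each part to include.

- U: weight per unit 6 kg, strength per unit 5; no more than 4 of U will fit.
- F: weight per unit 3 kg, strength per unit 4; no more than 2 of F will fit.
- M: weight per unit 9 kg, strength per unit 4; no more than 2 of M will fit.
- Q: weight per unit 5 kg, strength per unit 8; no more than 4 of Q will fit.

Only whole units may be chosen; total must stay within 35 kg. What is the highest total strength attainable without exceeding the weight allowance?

46

Q has the best ratio (8/5); taking only Q gives at most 4×8 = 32 (stopped by the supply cap of 4).
Mixing does better — 2×U, 1×F, and 4×Q: weight 35 ≤ 35, strength 2·5 + 1·4 + 4·8 = 46.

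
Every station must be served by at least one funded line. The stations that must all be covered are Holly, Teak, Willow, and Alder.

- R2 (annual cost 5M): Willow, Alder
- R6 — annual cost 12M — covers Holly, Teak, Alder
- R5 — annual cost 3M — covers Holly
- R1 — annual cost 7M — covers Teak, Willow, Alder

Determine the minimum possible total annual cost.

This is an integer covering problem.
Choose R5 and R1: together they cover Holly, Teak, Willow, Alder — every station.
Total annual cost: 3 + 7 = 10.
No cover costs less than 10.

10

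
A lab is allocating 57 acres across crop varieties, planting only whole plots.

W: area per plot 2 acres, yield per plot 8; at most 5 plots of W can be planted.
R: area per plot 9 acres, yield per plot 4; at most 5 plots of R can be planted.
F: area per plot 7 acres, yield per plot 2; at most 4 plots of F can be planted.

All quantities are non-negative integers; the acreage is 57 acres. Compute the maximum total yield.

5×W, 4×R, and 1×F: area 53 ≤ 57, yield 5·8 + 4·4 + 1·2 = 58.
5×W and 5×R: area 55 ≤ 57, yield 5·8 + 5·4 = 60.
Best is 60.

60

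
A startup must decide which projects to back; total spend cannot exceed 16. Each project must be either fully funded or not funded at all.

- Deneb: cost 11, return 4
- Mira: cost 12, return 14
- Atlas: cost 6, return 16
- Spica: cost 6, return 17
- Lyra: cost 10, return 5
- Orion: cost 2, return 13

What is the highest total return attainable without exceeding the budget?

46

Atlas + Spica: cost 6 + 6 = 12 ≤ 16, return 16 + 17 = 33.
Atlas + Spica + Orion: cost 6 + 6 + 2 = 14 ≤ 16, return 16 + 17 + 13 = 46.
Best is Atlas, Spica, and Orion with total return 46.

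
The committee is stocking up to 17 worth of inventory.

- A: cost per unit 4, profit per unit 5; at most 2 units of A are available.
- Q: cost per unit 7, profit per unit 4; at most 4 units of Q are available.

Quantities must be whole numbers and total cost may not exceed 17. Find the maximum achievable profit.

14

A has the best ratio (5/4); taking only A gives at most 2×5 = 10 (stopped by the supply cap of 2).
Mixing does better — 2×A and 1×Q: cost 15 ≤ 17, profit 2·5 + 1·4 = 14.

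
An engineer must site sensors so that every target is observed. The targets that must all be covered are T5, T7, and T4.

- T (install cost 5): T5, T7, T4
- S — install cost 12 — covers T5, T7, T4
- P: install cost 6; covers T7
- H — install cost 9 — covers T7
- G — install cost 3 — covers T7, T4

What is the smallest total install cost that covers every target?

T alone covers T5, T7, T4 — every target.
Total install cost: 5.

5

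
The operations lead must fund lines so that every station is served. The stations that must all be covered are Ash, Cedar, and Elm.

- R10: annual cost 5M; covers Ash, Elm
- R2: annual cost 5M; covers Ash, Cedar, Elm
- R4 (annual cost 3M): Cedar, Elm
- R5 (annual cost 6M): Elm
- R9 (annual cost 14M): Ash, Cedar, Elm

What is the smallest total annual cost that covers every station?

5

The greedy cost-per-new-station heuristic would pick R4 and R10 for 8, but a cheaper cover exists.
R2 alone covers Ash, Cedar, Elm — every station.
Total annual cost: 5.
No cover costs less than 5.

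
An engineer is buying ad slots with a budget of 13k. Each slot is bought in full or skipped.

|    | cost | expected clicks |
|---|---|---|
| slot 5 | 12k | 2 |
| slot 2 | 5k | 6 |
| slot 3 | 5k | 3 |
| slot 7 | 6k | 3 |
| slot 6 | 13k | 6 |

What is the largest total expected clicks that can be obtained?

slot 2 + slot 7: cost 5 + 6 = 11 ≤ 13, expected clicks 6 + 3 = 9.
slot 2 + slot 3: cost 5 + 5 = 10 ≤ 13, expected clicks 6 + 3 = 9.
slot 2: cost 5 ≤ 13, expected clicks 6.
The maximum expected clicks is 9; one optimal choice is slot 2 and slot 3.

9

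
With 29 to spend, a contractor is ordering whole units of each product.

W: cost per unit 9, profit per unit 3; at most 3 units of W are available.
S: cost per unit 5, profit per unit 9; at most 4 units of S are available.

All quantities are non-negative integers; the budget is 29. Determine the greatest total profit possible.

This is a bounded integer knapsack.
S has the best ratio (9/5); taking only S gives at most 4×9 = 36 (stopped by the supply cap of 4).
Mixing does better — 1×W and 4×S: cost 29 ≤ 29, profit 1·3 + 4·9 = 39.

39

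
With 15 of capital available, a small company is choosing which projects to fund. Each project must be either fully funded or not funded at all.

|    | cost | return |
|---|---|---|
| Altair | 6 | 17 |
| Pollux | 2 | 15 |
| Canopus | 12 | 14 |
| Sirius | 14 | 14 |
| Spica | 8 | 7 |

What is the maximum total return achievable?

Take Altair and Pollux: cost 6 + 2 = 8 ≤ 15, return 17 + 15 = 32.
No other feasible combination does better.

32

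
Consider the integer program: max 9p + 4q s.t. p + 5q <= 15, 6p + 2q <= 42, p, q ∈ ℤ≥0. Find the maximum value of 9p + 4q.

Relaxing integrality, the LP optimum is 64.71 at (p,q) = (6.43, 1.71), which is not an integer point.
(p,q)=(7,0): 1·7+5·0=7≤15, 6·7+2·0=42≤42, objective 63.
(p,q)=(6,1): 1·6+5·1=11≤15, 6·6+2·1=38≤42, objective 58.
No feasible integer point exceeds 63.

63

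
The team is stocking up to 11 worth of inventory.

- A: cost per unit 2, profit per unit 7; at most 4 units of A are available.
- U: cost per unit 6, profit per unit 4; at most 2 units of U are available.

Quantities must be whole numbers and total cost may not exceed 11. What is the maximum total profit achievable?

28

A has the best ratio (7/2); taking only A gives at most 4×7 = 28 (stopped by the supply cap of 4).
Optimal: 4×A: cost 8 ≤ 11, profit 4·7 = 28.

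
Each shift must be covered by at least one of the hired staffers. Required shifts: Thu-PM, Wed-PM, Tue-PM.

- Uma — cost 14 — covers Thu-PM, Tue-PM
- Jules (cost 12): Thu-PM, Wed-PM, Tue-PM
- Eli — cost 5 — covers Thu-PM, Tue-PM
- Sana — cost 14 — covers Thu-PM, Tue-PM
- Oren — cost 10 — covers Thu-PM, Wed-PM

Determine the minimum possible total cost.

12

Jules alone covers Thu-PM, Wed-PM, Tue-PM — every shift.
Total cost: 12.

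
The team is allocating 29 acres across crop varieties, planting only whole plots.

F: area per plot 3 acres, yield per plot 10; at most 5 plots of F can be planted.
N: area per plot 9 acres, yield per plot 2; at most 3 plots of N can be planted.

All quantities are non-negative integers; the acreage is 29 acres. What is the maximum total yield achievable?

F has the best ratio (10/3); taking only F gives at most 5×10 = 50 (stopped by the supply cap of 5).
Mixing does better — 5×F and 1×N: area 24 ≤ 29, yield 5·10 + 1·2 = 52.

52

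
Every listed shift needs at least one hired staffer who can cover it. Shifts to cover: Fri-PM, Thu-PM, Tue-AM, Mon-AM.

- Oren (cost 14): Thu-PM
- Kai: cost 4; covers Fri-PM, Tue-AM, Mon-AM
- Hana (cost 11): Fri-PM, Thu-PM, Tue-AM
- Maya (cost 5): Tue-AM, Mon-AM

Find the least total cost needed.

This is a weighted set-cover instance.
Choose Kai and Hana: together they cover Fri-PM, Thu-PM, Tue-AM, Mon-AM — every shift.
Total cost: 4 + 11 = 15.
No cover costs less than 15.

15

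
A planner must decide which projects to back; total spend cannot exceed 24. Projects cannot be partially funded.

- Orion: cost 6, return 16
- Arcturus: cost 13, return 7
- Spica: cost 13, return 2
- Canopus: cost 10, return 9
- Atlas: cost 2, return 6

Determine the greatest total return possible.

Allowing fractional choices, the relaxed optimum would be about 34.2, but projects are indivisible.
Orion + Arcturus + Atlas: cost 6 + 13 + 2 = 21 ≤ 24, return 16 + 7 + 6 = 29.
Orion + Canopus + Atlas: cost 6 + 10 + 2 = 18 ≤ 24, return 16 + 9 + 6 = 31.
Best is Orion, Canopus, and Atlas with total return 31.

31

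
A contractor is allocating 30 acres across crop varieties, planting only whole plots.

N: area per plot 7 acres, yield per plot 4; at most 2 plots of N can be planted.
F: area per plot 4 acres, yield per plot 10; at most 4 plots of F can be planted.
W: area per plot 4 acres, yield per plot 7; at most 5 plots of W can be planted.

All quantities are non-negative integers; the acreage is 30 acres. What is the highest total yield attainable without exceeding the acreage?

4×F and 3×W: area 28 ≤ 30, yield 4·10 + 3·7 = 61.
3×F and 4×W: area 28 ≤ 30, yield 3·10 + 4·7 = 58.
Best is 61.

61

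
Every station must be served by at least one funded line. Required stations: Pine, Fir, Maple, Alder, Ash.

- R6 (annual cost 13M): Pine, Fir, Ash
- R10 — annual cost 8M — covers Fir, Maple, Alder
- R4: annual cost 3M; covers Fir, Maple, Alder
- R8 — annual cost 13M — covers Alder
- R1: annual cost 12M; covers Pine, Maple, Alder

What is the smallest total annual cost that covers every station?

16

This is an integer covering problem.
Choose R6 and R4: together they cover Pine, Fir, Maple, Alder, Ash — every station.
Total annual cost: 13 + 3 = 16.
No cover costs less than 16.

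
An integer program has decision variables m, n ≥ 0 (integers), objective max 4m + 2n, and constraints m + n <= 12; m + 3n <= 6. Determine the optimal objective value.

24

(m,n)=(6,0): 1·6+1·0=6≤12, 1·6+3·0=6≤6, objective 24.
(m,n)=(5,0): 1·5+1·0=5≤12, 1·5+3·0=5≤6, objective 20.
Maximum is 24 at (m,n)=(6,0).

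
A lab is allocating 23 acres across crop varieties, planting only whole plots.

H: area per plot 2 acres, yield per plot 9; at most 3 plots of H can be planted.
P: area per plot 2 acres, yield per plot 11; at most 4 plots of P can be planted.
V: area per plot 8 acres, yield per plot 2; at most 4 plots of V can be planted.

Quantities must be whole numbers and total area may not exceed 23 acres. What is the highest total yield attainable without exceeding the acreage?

73

P has the best ratio (11/2); taking only P gives at most 4×11 = 44 (stopped by the supply cap of 4).
Mixing does better — 3×H, 4×P, and 1×V: area 22 ≤ 23, yield 3·9 + 4·11 + 1·2 = 73.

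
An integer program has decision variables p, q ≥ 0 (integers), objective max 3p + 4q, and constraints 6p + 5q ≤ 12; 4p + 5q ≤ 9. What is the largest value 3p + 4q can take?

(p,q)=(1,1) is feasible, giving 7.
(p,q)=(2,0) is feasible, giving 6.
No feasible integer point exceeds 7.

7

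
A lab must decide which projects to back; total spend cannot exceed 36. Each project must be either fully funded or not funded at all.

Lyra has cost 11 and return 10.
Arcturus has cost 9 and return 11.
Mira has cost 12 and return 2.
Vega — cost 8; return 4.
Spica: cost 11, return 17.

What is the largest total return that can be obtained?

38

Allowing fractional choices, the relaxed optimum would be about 40.5, but projects are indivisible.
Lyra + Vega + Spica: cost 11 + 8 + 11 = 30 ≤ 36, return 10 + 4 + 17 = 31.
Lyra + Arcturus + Spica: cost 11 + 9 + 11 = 31 ≤ 36, return 10 + 11 + 17 = 38.
Arcturus + Vega + Spica: cost 9 + 8 + 11 = 28 ≤ 36, return 11 + 4 + 17 = 32.
Best is Lyra, Arcturus, and Spica with total return 38.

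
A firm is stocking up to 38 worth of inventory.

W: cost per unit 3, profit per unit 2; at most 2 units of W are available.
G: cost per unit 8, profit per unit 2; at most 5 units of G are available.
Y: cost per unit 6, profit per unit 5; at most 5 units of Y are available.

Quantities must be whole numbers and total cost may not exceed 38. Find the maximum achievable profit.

Y has the best ratio (5/6); taking only Y gives at most 5×5 = 25 (stopped by the supply cap of 5).
Mixing does better — 2×W and 5×Y: cost 36 ≤ 38, profit 2·2 + 5·5 = 29.

29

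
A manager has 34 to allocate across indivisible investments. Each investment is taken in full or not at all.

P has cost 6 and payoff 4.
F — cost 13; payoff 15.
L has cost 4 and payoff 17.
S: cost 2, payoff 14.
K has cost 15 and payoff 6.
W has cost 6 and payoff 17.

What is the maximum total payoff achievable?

67

Allowing fractional choices, the relaxed optimum would be about 68.2, but investments are indivisible.
P + F + L + S + W: cost 6 + 13 + 4 + 2 + 6 = 31 ≤ 34, payoff 4 + 15 + 17 + 14 + 17 = 67.
F + L + S + W: cost 13 + 4 + 2 + 6 = 25 ≤ 34, payoff 15 + 17 + 14 + 17 = 63.
Best is P, F, L, S, and W with total payoff 67.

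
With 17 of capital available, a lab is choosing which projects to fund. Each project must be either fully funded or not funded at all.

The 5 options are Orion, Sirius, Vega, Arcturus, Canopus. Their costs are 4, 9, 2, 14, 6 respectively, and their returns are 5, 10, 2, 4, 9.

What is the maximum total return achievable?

21

Allowing fractional choices, the relaxed optimum would be about 21.8, but projects are indivisible.
Orion + Sirius + Vega: cost 4 + 9 + 2 = 15 ≤ 17, return 5 + 10 + 2 = 17.
Sirius + Canopus: cost 9 + 6 = 15 ≤ 17, return 10 + 9 = 19.
Sirius + Vega + Canopus: cost 9 + 2 + 6 = 17 ≤ 17, return 10 + 2 + 9 = 21.
Best is Sirius, Vega, and Canopus with total return 21.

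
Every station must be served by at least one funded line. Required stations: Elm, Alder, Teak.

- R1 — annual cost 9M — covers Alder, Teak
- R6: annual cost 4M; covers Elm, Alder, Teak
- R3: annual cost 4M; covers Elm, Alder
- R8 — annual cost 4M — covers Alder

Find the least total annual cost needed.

This is an integer covering problem.
R6 alone covers Elm, Alder, Teak — every station.
Total annual cost: 4.

4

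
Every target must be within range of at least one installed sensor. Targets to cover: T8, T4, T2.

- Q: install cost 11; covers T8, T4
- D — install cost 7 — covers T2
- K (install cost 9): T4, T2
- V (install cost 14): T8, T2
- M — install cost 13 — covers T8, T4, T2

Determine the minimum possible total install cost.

M alone covers T8, T4, T2 — every target.
Total install cost: 13.
No cover costs less than 13.

13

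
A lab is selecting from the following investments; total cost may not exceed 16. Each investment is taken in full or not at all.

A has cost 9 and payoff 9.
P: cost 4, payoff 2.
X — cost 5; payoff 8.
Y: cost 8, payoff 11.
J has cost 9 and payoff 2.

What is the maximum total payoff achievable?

Take X and Y: cost 5 + 8 = 13 ≤ 16, payoff 8 + 11 = 19.
No other feasible combination does better.

19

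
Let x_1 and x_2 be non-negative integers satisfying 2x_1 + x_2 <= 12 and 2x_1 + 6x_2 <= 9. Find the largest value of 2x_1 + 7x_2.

9

Relaxing integrality, the LP optimum is 10.50 at (x_1,x_2) = (0, 1.5), which is not an integer point.
(x_1,x_2)=(1,1): 2·1+1·1=3≤12, 2·1+6·1=8≤9, objective 9.
(x_1,x_2)=(0,1): 2·0+1·1=1≤12, 2·0+6·1=6≤9, objective 7.
No feasible integer point exceeds 9.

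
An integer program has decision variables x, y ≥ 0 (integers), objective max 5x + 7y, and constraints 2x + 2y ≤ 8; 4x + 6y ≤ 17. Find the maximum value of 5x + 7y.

(x,y)=(4,0) is feasible, giving 20.
(x,y)=(2,1) is feasible, giving 17.
(x,y)=(3,0) is feasible, giving 15.
Maximum is 20 at (x,y)=(4,0).

20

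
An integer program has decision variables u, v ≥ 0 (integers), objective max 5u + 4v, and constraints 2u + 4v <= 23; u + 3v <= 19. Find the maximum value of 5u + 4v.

55

Relaxing integrality, the LP optimum is 57.50 at (u,v) = (11.5, 0), which is not an integer point.
(u,v)=(11,0): 2·11+4·0=22≤23, 1·11+3·0=11≤19, objective 55.
(u,v)=(10,0): 2·10+4·0=20≤23, 1·10+3·0=10≤19, objective 50.
No feasible integer point exceeds 55.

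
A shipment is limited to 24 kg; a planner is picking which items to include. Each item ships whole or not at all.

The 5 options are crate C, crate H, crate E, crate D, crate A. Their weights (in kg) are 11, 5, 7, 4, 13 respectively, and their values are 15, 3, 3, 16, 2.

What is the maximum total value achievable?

34

This is an integer program with binary decision variables.
Allowing fractional choices, the relaxed optimum would be about 35.7, but items are indivisible.
crate C + crate H + crate D: weight 11 + 5 + 4 = 20 ≤ 24, value 15 + 3 + 16 = 34.
crate C + crate D: weight 11 + 4 = 15 ≤ 24, value 15 + 16 = 31.
crate C + crate E + crate D: weight 11 + 7 + 4 = 22 ≤ 24, value 15 + 3 + 16 = 34.
The maximum value is 34; one optimal choice is crate C, crate H, and crate D.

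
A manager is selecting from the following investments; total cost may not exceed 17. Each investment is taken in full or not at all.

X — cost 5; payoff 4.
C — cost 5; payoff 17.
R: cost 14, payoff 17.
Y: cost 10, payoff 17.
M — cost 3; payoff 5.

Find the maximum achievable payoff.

Treat it as a binary knapsack problem.
Allowing fractional choices, the relaxed optimum would be about 37.3, but investments are indivisible.
C + Y: cost 5 + 10 = 15 ≤ 17, payoff 17 + 17 = 34.
X + C + M: cost 5 + 5 + 3 = 13 ≤ 17, payoff 4 + 17 + 5 = 26.
Best is C and Y with total payoff 34.

34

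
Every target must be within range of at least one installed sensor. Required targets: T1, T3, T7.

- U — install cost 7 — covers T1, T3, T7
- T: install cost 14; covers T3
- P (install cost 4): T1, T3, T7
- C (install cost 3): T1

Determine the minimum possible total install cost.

P alone covers T1, T3, T7 — every target.
Total install cost: 4.

4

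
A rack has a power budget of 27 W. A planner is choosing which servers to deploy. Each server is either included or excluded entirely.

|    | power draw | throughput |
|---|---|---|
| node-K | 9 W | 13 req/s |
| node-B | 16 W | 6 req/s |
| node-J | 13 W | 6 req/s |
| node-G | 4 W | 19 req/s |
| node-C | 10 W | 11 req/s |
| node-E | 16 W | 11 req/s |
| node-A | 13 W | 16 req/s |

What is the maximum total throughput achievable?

48

Treat it as a binary knapsack problem.
Take node-K, node-G, and node-A: power draw 9 + 4 + 13 = 26 ≤ 27, throughput 13 + 19 + 16 = 48.
No other feasible combination does better.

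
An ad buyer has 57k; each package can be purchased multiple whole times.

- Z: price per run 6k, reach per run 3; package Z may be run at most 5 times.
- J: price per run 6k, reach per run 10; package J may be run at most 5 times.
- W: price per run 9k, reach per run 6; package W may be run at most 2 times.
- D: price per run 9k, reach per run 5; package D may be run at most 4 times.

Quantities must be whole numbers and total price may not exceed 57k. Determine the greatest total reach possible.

67

Take 5×J, 2×W, and 1×D: price 57 ≤ 57, reach 5·10 + 2·6 + 1·5 = 67.
J has the best ratio (10/6) and is taken to its limit of 5; remaining capacity is filled optimally with the others.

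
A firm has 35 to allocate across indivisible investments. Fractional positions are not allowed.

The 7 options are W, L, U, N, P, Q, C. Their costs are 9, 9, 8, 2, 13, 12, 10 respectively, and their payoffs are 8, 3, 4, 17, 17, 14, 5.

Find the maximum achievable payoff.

52

Allowing fractional choices, the relaxed optimum would be about 55.1, but investments are indivisible.
N + P + Q: cost 2 + 13 + 12 = 27 ≤ 35, payoff 17 + 17 + 14 = 48.
U + N + P + Q: cost 8 + 2 + 13 + 12 = 35 ≤ 35, payoff 4 + 17 + 17 + 14 = 52.
Best is U, N, P, and Q with total payoff 52.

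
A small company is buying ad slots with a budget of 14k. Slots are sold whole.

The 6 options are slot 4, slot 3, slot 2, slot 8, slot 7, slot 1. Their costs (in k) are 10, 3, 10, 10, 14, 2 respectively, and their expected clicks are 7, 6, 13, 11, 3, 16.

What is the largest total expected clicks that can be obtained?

29

This is an integer program with binary decision variables.
Allowing fractional choices, the relaxed optimum would be about 33.7, but ad slots are indivisible.
slot 4 + slot 1: cost 10 + 2 = 12 ≤ 14, expected clicks 7 + 16 = 23.
slot 2 + slot 1: cost 10 + 2 = 12 ≤ 14, expected clicks 13 + 16 = 29.
slot 8 + slot 1: cost 10 + 2 = 12 ≤ 14, expected clicks 11 + 16 = 27.
Best is slot 2 and slot 1 with total expected clicks 29.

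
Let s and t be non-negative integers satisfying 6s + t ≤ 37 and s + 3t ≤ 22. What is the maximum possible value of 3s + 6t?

(s,t)=(4,6) is feasible, giving 48.
(s,t)=(5,5) is feasible, giving 45.
(s,t)=(3,6) is feasible, giving 45.
(s,t)=(4,5) is feasible, giving 42.
Maximum is 48 at (s,t)=(4,6).

48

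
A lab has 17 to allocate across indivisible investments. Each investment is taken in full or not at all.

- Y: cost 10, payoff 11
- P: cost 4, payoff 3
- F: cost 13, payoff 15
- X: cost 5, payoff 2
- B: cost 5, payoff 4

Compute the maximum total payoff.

18

Take P and F: cost 4 + 13 = 17 ≤ 17, payoff 3 + 15 = 18.
No other feasible combination does better.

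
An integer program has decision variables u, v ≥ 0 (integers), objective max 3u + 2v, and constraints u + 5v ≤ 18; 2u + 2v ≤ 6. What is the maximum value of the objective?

(u,v)=(3,0) is feasible, giving 9.
(u,v)=(2,1) is feasible, giving 8.
(u,v)=(2,0) is feasible, giving 6.
The best lattice point is (3,0), giving 9.

9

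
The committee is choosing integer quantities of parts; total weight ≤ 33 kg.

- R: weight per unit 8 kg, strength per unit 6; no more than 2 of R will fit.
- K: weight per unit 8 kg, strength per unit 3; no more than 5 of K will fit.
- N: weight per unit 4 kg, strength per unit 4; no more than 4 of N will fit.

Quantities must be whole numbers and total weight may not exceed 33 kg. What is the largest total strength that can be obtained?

28

N has the best ratio (4/4); taking only N gives at most 4×4 = 16 (stopped by the supply cap of 4).
Mixing does better — 2×R and 4×N: weight 32 ≤ 33, strength 2·6 + 4·4 = 28.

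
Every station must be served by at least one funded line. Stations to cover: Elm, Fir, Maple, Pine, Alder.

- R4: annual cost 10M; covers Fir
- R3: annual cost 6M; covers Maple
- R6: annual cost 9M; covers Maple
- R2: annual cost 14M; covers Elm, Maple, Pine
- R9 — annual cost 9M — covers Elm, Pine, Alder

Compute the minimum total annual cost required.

25

Choose R4, R3, and R9: together they cover Elm, Fir, Maple, Pine, Alder — every station.
Total annual cost: 10 + 6 + 9 = 25.
No cover costs less than 25.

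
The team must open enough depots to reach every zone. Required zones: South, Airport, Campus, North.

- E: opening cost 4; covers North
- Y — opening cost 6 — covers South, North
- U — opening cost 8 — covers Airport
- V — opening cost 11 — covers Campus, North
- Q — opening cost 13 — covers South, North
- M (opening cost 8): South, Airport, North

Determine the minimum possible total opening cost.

19

Choose V and M: together they cover South, Airport, Campus, North — every zone.
Total opening cost: 11 + 8 = 19.
No cover costs less than 19.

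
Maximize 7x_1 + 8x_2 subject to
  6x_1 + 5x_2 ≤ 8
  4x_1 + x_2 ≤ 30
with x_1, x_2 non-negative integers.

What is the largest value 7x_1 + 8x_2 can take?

8

The continuous relaxation peaks at (0, 1.6) with value 12.80; rounding to a feasible lattice point costs some objective.
(x_1,x_2)=(0,1): 6·0+5·1=5≤8, 4·0+1·1=1≤30, objective 8.
(x_1,x_2)=(1,0): 6·1+5·0=6≤8, 4·1+1·0=4≤30, objective 7.
(x_1,x_2)=(0,0): 6·0+5·0=0≤8, 4·0+1·0=0≤30, objective 0.
The best lattice point is (0,1), giving 8.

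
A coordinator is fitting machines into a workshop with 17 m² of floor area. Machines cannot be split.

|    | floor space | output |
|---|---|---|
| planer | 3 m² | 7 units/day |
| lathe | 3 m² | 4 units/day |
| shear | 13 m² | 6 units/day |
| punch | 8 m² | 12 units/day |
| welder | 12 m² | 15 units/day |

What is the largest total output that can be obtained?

23

Take planer, lathe, and punch: floor space 3 + 3 + 8 = 14 ≤ 17, output 7 + 4 + 12 = 23.
No other feasible combination does better.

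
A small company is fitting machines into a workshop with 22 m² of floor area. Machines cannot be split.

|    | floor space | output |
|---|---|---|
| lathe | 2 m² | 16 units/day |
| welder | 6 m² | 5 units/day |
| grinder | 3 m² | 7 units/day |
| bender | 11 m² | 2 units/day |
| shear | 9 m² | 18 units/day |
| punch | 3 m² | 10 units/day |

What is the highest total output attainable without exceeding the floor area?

51

Take lathe, grinder, shear, and punch: floor space 2 + 3 + 9 + 3 = 17 ≤ 22, output 16 + 7 + 18 + 10 = 51.
No other feasible combination does better.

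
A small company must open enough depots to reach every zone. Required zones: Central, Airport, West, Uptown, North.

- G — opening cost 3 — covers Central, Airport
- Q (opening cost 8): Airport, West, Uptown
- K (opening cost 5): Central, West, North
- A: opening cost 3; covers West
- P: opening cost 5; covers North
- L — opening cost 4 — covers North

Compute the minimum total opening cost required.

13

This is a weighted set-cover instance.
The greedy cost-per-new-zone heuristic would pick G, K, and Q for 16, but a cheaper cover exists.
Choose Q and K: together they cover Central, Airport, West, Uptown, North — every zone.
Total opening cost: 8 + 5 = 13.
No cover costs less than 13.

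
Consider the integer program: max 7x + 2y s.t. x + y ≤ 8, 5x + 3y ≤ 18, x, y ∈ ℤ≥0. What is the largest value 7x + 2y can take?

23

Relaxing integrality, the LP optimum is 25.20 at (x,y) = (3.6, 0), which is not an integer point.
(x,y)=(3,1): 1·3+1·1=4≤8, 5·3+3·1=18≤18, objective 23.
(x,y)=(3,0): 1·3+1·0=3≤8, 5·3+3·0=15≤18, objective 21.
No feasible integer point exceeds 23.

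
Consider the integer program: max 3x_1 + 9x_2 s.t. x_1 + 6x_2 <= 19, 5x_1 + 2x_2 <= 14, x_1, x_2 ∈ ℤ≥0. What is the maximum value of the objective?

30

The continuous relaxation peaks at (1.64, 2.89) with value 30.96; rounding to a feasible lattice point costs some objective.
(x_1,x_2)=(1,3): 1·1+6·3=19≤19, 5·1+2·3=11≤14, objective 30.
(x_1,x_2)=(0,3): 1·0+6·3=18≤19, 5·0+2·3=6≤14, objective 27.
No feasible integer point exceeds 30.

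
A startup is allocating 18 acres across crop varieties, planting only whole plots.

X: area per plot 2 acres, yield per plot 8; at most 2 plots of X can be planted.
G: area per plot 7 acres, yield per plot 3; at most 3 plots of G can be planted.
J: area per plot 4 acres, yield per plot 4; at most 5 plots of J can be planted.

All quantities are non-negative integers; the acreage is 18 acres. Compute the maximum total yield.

2×X and 3×J: area 16 ≤ 18, yield 2·8 + 3·4 = 28.
1×X and 4×J: area 18 ≤ 18, yield 1·8 + 4·4 = 24.
Best is 28.

28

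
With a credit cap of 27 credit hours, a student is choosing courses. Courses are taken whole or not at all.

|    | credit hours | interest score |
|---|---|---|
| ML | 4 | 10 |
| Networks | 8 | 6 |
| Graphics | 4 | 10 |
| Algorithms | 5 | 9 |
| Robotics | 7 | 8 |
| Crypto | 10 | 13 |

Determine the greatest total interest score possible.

42

Take ML, Graphics, Algorithms, and Crypto: credit hours 4 + 4 + 5 + 10 = 23 ≤ 27, interest score 10 + 10 + 9 + 13 = 42.
No other feasible combination does better.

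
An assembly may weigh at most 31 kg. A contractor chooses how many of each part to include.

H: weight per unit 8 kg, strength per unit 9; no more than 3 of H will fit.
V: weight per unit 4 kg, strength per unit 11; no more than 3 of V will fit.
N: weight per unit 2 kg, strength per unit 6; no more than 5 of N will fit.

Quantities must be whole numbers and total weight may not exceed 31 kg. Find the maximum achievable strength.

72

Take 1×H, 3×V, and 5×N: weight 30 ≤ 31, strength 1·9 + 3·11 + 5·6 = 72.
N has the best ratio (6/2) and is taken to its limit of 5; remaining capacity is filled optimally with the others.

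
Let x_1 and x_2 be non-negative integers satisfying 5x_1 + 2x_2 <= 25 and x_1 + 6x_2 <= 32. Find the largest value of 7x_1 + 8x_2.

Relaxing integrality, the LP optimum is 60.07 at (x_1,x_2) = (3.07, 4.82), which is not an integer point.
(x_1,x_2)=(2,5): 5·2+2·5=20≤25, 1·2+6·5=32≤32, objective 54.
(x_1,x_2)=(3,4): 5·3+2·4=23≤25, 1·3+6·4=27≤32, objective 53.
(x_1,x_2)=(1,5): 5·1+2·5=15≤25, 1·1+6·5=31≤32, objective 47.
Maximum is 54 at (x_1,x_2)=(2,5).

54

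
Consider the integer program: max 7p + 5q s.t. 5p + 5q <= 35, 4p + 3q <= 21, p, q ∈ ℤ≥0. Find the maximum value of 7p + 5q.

36

(p,q)=(3,3) is feasible, giving 36.
(p,q)=(5,0) is feasible, giving 35.
(p,q)=(2,4) is feasible, giving 34.
The best lattice point is (3,3), giving 36.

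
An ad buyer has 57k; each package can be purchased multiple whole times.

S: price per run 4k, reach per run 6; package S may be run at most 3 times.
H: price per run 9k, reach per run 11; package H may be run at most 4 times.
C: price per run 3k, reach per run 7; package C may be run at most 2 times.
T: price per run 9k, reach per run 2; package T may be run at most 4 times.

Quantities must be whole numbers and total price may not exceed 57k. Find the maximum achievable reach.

76

This is a bounded integer knapsack.
C has the best ratio (7/3); taking only C gives at most 2×7 = 14 (stopped by the supply cap of 2).
Mixing does better — 3×S, 4×H, and 2×C: price 54 ≤ 57, reach 3·6 + 4·11 + 2·7 = 76.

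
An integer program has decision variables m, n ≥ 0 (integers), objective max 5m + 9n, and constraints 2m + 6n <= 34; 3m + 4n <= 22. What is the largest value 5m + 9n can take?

46

The continuous relaxation peaks at (0, 5.5) with value 49.50; rounding to a feasible lattice point costs some objective.
(m,n)=(2,4): 2·2+6·4=28≤34, 3·2+4·4=22≤22, objective 46.
(m,n)=(0,5): 2·0+6·5=30≤34, 3·0+4·5=20≤22, objective 45.
(m,n)=(3,3): 2·3+6·3=24≤34, 3·3+4·3=21≤22, objective 42.
The best lattice point is (2,4), giving 46.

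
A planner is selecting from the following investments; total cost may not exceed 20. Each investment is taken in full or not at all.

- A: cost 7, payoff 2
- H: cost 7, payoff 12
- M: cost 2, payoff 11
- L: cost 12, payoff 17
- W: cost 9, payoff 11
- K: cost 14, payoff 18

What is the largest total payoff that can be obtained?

34

Allowing fractional choices, the relaxed optimum would be about 38.6, but investments are indivisible.
H + L: cost 7 + 12 = 19 ≤ 20, payoff 12 + 17 = 29.
H + M + W: cost 7 + 2 + 9 = 18 ≤ 20, payoff 12 + 11 + 11 = 34.
M + K: cost 2 + 14 = 16 ≤ 20, payoff 11 + 18 = 29.
Best is H, M, and W with total payoff 34.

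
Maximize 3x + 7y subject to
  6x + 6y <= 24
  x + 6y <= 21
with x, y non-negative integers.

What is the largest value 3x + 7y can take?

24

Relaxing integrality, the LP optimum is 25.60 at (x,y) = (0.6, 3.4), which is not an integer point.
(x,y)=(1,3): 6·1+6·3=24≤24, 1·1+6·3=19≤21, objective 24.
(x,y)=(0,3): 6·0+6·3=18≤24, 1·0+6·3=18≤21, objective 21.
No feasible integer point exceeds 24.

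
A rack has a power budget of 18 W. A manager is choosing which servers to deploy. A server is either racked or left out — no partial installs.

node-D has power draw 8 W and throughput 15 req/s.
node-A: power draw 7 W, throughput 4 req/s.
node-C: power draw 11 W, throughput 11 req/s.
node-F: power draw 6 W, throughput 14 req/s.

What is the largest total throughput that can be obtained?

Allowing fractional choices, the relaxed optimum would be about 33.0, but servers are indivisible.
node-C + node-F: power draw 11 + 6 = 17 ≤ 18, throughput 11 + 14 = 25.
node-D + node-F: power draw 8 + 6 = 14 ≤ 18, throughput 15 + 14 = 29.
Best is node-D and node-F with total throughput 29.

29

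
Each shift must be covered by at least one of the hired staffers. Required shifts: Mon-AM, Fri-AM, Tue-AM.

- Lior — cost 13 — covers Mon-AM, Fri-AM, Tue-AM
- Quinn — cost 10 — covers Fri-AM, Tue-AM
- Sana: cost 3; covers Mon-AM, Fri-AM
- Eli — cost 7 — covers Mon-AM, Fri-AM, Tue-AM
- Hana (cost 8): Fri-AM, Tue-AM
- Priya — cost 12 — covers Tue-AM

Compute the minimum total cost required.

The greedy cost-per-new-shift heuristic would pick Sana and Eli for 10, but a cheaper cover exists.
Eli alone covers Mon-AM, Fri-AM, Tue-AM — every shift.
Total cost: 7.
No cover costs less than 7.

7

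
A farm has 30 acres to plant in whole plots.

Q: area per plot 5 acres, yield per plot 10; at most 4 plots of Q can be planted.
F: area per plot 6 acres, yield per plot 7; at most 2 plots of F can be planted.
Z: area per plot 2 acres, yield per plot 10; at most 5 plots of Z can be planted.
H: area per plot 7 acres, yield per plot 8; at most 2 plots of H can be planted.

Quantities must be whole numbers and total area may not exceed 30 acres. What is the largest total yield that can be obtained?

This is a bounded integer knapsack.
Z has the best ratio (10/2); taking only Z gives at most 5×10 = 50 (stopped by the supply cap of 5).
Mixing does better — 4×Q and 5×Z: area 30 ≤ 30, yield 4·10 + 5·10 = 90.

90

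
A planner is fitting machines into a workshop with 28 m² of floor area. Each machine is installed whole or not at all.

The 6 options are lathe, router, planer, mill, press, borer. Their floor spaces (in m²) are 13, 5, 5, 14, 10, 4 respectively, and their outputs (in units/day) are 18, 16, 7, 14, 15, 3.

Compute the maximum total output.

lathe + router + planer + borer: floor space 13 + 5 + 5 + 4 = 27 ≤ 28, output 18 + 16 + 7 + 3 = 44.
lathe + router + press: floor space 13 + 5 + 10 = 28 ≤ 28, output 18 + 16 + 15 = 49.
lathe + router + planer: floor space 13 + 5 + 5 = 23 ≤ 28, output 18 + 16 + 7 = 41.
Best is lathe, router, and press with total output 49.

49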